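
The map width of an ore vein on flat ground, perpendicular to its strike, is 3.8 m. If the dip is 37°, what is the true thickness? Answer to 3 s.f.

2.29 m

True thickness t = w · sin(dip) = 3.8 × sin 37°
t = 3.8 × 0.6018 = 2.287 m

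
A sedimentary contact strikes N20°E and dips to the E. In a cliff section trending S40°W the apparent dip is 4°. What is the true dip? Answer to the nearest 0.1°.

The section is 20° from the strike.
tan δ = tan α / sin β = tan 4° / sin 20° = 0.0699 / 0.3420 = 0.2045
δ = arctan(0.2045) = 11.56°

11.6°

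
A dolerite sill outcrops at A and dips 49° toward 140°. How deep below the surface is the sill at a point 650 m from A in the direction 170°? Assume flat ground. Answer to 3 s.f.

648 m

The hole lies 30° from the dip direction, so the down-dip offset is 650 × cos 30° = 562.92 m.
Depth = down-dip offset × tan(dip) = 562.92 × tan 49° = 562.92 × 1.1504
Depth = 647.56 m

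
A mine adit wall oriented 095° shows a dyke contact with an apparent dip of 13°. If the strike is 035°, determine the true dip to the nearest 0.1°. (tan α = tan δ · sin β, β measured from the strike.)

14.9°

The section is 60° from the strike.
tan(true dip) = tan 13° / sin 60° = 0.2666
δ = arctan(0.2666) = 14.93°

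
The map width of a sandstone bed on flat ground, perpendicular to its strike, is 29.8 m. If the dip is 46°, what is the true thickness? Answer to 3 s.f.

21.4 m

True thickness t = w · sin(dip) = 29.8 × sin 46°
t = 29.8 × 0.7193 = 21.436 m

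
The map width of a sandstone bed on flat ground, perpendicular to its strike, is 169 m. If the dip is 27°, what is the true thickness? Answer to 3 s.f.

True thickness t = w · sin(dip) = 169 × sin 27°
t = 169 × 0.4540 = 76.724 m

76.7 m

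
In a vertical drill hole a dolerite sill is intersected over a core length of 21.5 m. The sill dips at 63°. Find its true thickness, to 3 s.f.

True thickness t = h · cos(dip) = 21.5 × cos 63°
t = 21.5 × 0.4540 = 9.761 m

9.76 m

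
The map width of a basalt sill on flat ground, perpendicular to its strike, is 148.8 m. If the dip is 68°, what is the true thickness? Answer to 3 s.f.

True thickness t = w · sin(dip) = 148.8 × sin 68°
t = 148.8 × 0.9272 = 137.965 m

138 m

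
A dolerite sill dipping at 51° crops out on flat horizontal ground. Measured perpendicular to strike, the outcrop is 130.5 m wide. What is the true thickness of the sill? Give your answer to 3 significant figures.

True thickness t = w · sin(dip) = 130.5 × sin 51°
t = 130.5 × 0.7771 = 101.418 m

101 m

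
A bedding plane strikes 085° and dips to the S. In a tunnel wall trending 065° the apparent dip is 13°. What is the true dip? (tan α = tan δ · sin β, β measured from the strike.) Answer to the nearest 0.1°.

34.0°

The section is 20° from the strike.
tan δ = tan α / sin β = tan 13° / sin 20° = 0.2309 / 0.3420 = 0.6750
δ = arctan(0.6750) = 34.02°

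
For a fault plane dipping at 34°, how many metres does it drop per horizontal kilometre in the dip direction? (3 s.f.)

675 m

drop per km = 1000 × tan 34° = 1000 × 0.6745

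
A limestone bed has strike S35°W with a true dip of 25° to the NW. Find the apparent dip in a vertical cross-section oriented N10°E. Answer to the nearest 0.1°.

11.1°

The strike is S35°W and the section trends N10°E; the acute angle between them is β = 25°.
tan α = tan 25° × sin 25° = 0.4663 × 0.4226 = 0.1971
α = arctan(0.1971) = 11.15°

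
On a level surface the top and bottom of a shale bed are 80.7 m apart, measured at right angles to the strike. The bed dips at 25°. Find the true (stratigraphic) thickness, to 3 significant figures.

34.1 m

True thickness t = w · sin(dip) = 80.7 × sin 25°
t = 80.7 × 0.4226 = 34.105 m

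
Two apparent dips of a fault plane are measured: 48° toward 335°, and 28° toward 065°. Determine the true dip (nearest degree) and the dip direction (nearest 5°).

Represent each trace as a vector plunging at its apparent dip toward its trend (east-north-up frame): v₁ = (-0.283, 0.606, -0.743), v₂ = (0.800, 0.373, -0.469).
n = v₁ × v₂ = (0.007, 0.727, 0.591) (taken with n_z > 0).
Dip δ = arctan(|n_h|/n_z) = arctan(0.727/0.591) = 50.9°.
The horizontal component of n points toward azimuth atan2(n_x, n_y) = 1°, the dip direction.

true dip 51°, dip direction 000°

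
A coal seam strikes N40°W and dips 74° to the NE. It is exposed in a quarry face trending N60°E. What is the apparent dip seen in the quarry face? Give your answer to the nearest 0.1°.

The strike is N40°W and the section trends N60°E; the acute angle between them is β = 80°.
tan α = tan 74° × sin 80° = 3.4874 × 0.9848 = 3.4344
α = arctan(3.4344) = 73.77°

73.8°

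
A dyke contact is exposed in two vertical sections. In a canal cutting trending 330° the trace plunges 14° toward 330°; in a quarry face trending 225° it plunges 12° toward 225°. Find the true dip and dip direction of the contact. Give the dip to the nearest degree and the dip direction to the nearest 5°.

The two traces are lines in the plane: v₁ = (sin 330°·cos 14°, cos 330°·cos 14°, −sin 14°), v₂ = (sin 225°·cos 12°, cos 225°·cos 12°, −sin 12°).
The plane normal is n = v₁ × v₂ ∝ (-0.342, 0.066, 0.917).
True dip = arccos(n_z / |n|) = arccos(0.9348) = 20.8°.
The horizontal component of n points toward azimuth atan2(n_x, n_y) = 281°, the dip direction.

true dip 21°, dip direction 280°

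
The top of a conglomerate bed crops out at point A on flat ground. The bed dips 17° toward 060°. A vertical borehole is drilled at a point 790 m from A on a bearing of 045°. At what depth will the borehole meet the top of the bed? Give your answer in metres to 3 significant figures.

The hole lies 15° from the dip direction, so the down-dip offset is 790 × cos 15° = 763.08 m.
Depth = down-dip offset × tan(dip) = 763.08 × tan 17° = 763.08 × 0.3057
Depth = 233.30 m

233 m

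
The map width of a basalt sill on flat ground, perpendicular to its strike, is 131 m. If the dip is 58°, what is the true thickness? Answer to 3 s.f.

111 m

True thickness t = w · sin(dip) = 131 × sin 58°
t = 131 × 0.8480 = 111.094 m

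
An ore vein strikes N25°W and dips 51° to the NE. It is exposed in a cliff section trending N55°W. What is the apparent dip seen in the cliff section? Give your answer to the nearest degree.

Angle between strike (N25°W) and section (N55°W): β = 30°.
tan α = tan 51° × sin 30° = 1.2349 × 0.5000 = 0.6174
apparent dip = arctan 0.6174 = 31.69°

32°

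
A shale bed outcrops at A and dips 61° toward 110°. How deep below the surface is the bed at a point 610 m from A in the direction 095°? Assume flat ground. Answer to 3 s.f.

The hole lies 15° from the dip direction, so the down-dip offset is 610 × cos 15° = 589.21 m.
Depth = down-dip offset × tan(dip) = 589.21 × tan 61° = 589.21 × 1.8040
Depth = 1062.97 m

1060 m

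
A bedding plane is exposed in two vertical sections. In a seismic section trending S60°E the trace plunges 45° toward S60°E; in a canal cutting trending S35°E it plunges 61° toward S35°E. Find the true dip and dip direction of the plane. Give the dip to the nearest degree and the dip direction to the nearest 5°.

The two traces are lines in the plane: v₁ = (sin 120°·cos 45°, cos 120°·cos 45°, −sin 45°), v₂ = (sin 145°·cos 61°, cos 145°·cos 61°, −sin 61°).
n = v₁ × v₂ = (-0.028, -0.339, 0.145) (taken with n_z > 0).
tan δ = √(n_x²+n_y²)/n_z = 0.340/0.145, so δ = 66.9°.
Dip direction = atan2(-0.028, -0.339) = 185° (azimuth of n's horizontal projection).

true dip 67°, dip direction 185°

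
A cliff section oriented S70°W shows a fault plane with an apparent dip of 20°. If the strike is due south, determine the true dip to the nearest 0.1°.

β = acute angle between strike due south and section S70°W = 70°.
tan δ = tan α / sin β = tan 20° / sin 70° = 0.3640 / 0.9397 = 0.3873
δ = arctan(0.3873) = 21.17°

21.2°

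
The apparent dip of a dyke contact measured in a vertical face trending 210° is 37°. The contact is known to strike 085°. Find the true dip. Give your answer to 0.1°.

42.6°

β = acute angle between strike 085° and section 210° = 55°.
tan(true dip) = tan 37° / sin 55° = 0.9199
true dip = arctan 0.9199 = 42.61°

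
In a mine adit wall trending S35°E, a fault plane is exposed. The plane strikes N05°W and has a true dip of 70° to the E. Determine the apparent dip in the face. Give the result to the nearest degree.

The strike is N05°W and the section trends S35°E; the acute angle between them is β = 30°.
tan(apparent dip) = tan 70° · sin 30° = 1.3737
apparent dip = arctan 1.3737 = 53.95°

54°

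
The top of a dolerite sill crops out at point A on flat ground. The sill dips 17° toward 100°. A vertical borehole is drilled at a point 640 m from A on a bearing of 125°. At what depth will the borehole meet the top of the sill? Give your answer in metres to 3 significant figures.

177 m

The hole lies 25° from the dip direction, so the down-dip offset is 640 × cos 25° = 580.04 m.
Depth = down-dip offset × tan(dip) = 580.04 × tan 17° = 580.04 × 0.3057
Depth = 177.34 m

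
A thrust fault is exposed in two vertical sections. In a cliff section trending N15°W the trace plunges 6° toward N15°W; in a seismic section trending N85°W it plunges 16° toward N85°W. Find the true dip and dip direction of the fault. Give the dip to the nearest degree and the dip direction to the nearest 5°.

Represent each trace as a vector plunging at its apparent dip toward its trend (east-north-up frame): v₁ = (-0.257, 0.961, -0.105), v₂ = (-0.958, 0.084, -0.276).
n = v₁ × v₂ = (-0.256, 0.029, 0.898) (taken with n_z > 0).
True dip = arccos(n_z / |n|) = arccos(0.9612) = 16.0°.
Dip direction = atan2(-0.256, 0.029) = 276° (azimuth of n's horizontal projection).

true dip 16°, dip direction 275°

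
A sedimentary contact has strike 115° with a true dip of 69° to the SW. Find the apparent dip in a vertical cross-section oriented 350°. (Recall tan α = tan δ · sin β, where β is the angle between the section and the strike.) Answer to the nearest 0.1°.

Angle between strike (115°) and section (350°): β = 55°.
tan α = tan 69° × sin 55° = 2.6051 × 0.8192 = 2.1340
apparent dip = arctan 2.1340 = 64.89°

64.9°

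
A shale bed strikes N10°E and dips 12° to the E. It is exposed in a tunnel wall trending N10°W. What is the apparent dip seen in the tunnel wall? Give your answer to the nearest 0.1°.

4.2°

The section lies 20° from the strike.
tan α = tan 12° × sin 20° = 0.2126 × 0.3420 = 0.0727
α = arctan(0.0727) = 4.16°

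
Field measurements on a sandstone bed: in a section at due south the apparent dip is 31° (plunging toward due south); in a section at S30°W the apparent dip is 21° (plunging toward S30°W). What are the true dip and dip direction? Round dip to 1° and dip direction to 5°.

true dip 33°, dip direction 155°

Each apparent-dip line lies in the plane. As unit vectors (x east, y north, z up), v₁ plunges 31°→due south and v₂ plunges 21°→S30°W.
Cross product v₁ × v₂ gives the pole to the plane: n ∝ (0.109, -0.240, 0.400).
tan δ = √(n_x²+n_y²)/n_z = 0.264/0.400, so δ = 33.4°.
Dip direction = azimuth of (n_x, n_y) = atan2(0.109, -0.240) = 156°.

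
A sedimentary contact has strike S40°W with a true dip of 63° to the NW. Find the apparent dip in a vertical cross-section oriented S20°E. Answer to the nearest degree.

60°

Angle between strike (S40°W) and section (S20°E): β = 60°.
tan α = tan 63° × sin 60° = 1.9626 × 0.8660 = 1.6997
apparent dip = arctan 1.6997 = 59.53°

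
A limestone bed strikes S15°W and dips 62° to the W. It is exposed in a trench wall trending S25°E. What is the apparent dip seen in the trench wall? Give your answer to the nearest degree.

50°

The section lies 40° from the strike.
tan α = tan 62° × sin 40° = 1.8807 × 0.6428 = 1.2089
apparent dip = arctan 1.2089 = 50.40°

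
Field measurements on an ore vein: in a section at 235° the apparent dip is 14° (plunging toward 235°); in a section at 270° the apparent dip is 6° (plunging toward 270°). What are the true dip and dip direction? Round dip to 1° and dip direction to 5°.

true dip 17°, dip direction 200°

Each apparent-dip line lies in the plane. As unit vectors (x east, y north, z up), v₁ plunges 14°→235° and v₂ plunges 6°→270°.
Cross product v₁ × v₂ gives the pole to the plane: n ∝ (-0.058, -0.158, 0.553).
tan δ = √(n_x²+n_y²)/n_z = 0.168/0.553, so δ = 16.9°.
Dip direction = azimuth of (n_x, n_y) = atan2(-0.058, -0.158) = 200°.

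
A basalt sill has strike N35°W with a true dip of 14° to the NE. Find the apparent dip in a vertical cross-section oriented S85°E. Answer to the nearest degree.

11°

Angle between strike (N35°W) and section (S85°E): β = 50°.
tan α = tan 14° × sin 50° = 0.2493 × 0.7660 = 0.1910
apparent dip = arctan 0.1910 = 10.81°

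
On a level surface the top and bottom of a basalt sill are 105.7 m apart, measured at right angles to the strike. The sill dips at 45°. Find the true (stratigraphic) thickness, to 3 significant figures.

True thickness t = w · sin(dip) = 105.7 × sin 45°
t = 105.7 × 0.7071 = 74.741 m

74.7 m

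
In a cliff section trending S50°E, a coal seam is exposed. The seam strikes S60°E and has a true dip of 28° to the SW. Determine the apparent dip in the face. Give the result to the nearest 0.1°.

Angle between strike (S60°E) and section (S50°E): β = 10°.
tan(apparent dip) = tan 28° · sin 10° = 0.0923
α = arctan(0.0923) = 5.28°

5.3°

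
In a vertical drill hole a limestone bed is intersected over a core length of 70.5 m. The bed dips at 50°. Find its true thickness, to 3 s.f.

True thickness t = h · cos(dip) = 70.5 × cos 50°
t = 70.5 × 0.6428 = 45.317 m

45.3 m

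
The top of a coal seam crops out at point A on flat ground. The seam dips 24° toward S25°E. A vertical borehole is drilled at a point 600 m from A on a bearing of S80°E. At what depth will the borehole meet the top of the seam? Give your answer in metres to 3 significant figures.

The hole lies 55° from the dip direction, so the down-dip offset is 600 × cos 55° = 344.15 m.
Depth = down-dip offset × tan(dip) = 344.15 × tan 24° = 344.15 × 0.4452
Depth = 153.22 m

153 m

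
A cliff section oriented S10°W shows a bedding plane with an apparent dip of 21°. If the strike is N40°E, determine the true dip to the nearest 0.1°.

37.5°

β = acute angle between strike N40°E and section S10°W = 30°.
tan δ = tan α / sin β = tan 21° / sin 30° = 0.3839 / 0.5000 = 0.7677
true dip = arctan 0.7677 = 37.51°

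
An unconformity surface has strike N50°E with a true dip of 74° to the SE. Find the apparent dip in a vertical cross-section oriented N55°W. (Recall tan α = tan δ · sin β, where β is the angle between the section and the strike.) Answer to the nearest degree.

Angle between strike (N50°E) and section (N55°W): β = 75°.
tan(apparent dip) = tan 74° · sin 75° = 3.3686
α = arctan(3.3686) = 73.47°

73°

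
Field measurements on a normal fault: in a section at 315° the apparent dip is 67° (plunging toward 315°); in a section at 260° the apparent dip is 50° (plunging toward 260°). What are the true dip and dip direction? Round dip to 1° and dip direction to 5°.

Represent each trace as a vector plunging at its apparent dip toward its trend (east-north-up frame): v₁ = (-0.276, 0.276, -0.921), v₂ = (-0.633, -0.112, -0.766).
The plane normal is n = v₁ × v₂ ∝ (-0.314, 0.371, 0.206).
tan δ = √(n_x²+n_y²)/n_z = 0.486/0.206, so δ = 67.1°.
Dip direction = azimuth of (n_x, n_y) = atan2(-0.314, 0.371) = 320°.

true dip 67°, dip direction 320°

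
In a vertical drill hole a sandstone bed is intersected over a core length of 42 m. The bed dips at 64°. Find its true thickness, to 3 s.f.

18.4 m

True thickness t = h · cos(dip) = 42 × cos 64°
t = 42 × 0.4384 = 18.412 m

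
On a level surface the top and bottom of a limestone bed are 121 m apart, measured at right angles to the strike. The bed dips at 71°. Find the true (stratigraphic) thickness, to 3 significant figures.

114 m

True thickness t = w · sin(dip) = 121 × sin 71°
t = 121 × 0.9455 = 114.408 m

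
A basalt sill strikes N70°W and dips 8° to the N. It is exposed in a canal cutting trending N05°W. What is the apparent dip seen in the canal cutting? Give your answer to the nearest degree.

The section lies 65° from the strike.
tan(apparent dip) = tan 8° · sin 65° = 0.1274
apparent dip = arctan 0.1274 = 7.26°

7°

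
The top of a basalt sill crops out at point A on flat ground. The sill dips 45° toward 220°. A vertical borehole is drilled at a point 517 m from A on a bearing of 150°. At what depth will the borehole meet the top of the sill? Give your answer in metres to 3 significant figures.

177 m

The hole lies 70° from the dip direction, so the down-dip offset is 517 × cos 70° = 176.82 m.
Depth = down-dip offset × tan(dip) = 176.82 × tan 45° = 176.82 × 1.0000
Depth = 176.82 m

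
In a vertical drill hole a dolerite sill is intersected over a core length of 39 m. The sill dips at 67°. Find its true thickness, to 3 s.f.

True thickness t = h · cos(dip) = 39 × cos 67°
t = 39 × 0.3907 = 15.239 m

15.2 m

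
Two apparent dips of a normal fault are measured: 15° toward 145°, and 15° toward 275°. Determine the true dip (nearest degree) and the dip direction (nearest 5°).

true dip 32°, dip direction 210°

The two traces are lines in the plane: v₁ = (sin 145°·cos 15°, cos 145°·cos 15°, −sin 15°), v₂ = (sin 275°·cos 15°, cos 275°·cos 15°, −sin 15°).
n = v₁ × v₂ = (-0.227, -0.392, 0.715) (taken with n_z > 0).
Dip δ = arctan(|n_h|/n_z) = arctan(0.453/0.715) = 32.4°.
Dip direction = atan2(-0.227, -0.392) = 210° (azimuth of n's horizontal projection).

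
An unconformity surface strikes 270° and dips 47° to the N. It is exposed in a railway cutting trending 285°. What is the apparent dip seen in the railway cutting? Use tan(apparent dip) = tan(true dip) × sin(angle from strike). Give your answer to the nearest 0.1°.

15.5°

Angle between strike (270°) and section (285°): β = 15°.
tan(apparent dip) = tan 47° · sin 15° = 0.2775
apparent dip = arctan 0.2775 = 15.51°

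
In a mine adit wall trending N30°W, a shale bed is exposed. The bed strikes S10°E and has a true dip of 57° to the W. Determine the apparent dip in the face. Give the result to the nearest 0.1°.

The section lies 20° from the strike.
tan α = tan 57° × sin 20° = 1.5399 × 0.3420 = 0.5267
apparent dip = arctan 0.5267 = 27.77°

27.8°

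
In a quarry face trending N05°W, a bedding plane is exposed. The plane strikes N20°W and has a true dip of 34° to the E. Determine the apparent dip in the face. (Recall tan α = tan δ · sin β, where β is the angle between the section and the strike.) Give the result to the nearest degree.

Angle between strike (N20°W) and section (N05°W): β = 15°.
tan(apparent dip) = tan 34° · sin 15° = 0.1746
α = arctan(0.1746) = 9.90°

10°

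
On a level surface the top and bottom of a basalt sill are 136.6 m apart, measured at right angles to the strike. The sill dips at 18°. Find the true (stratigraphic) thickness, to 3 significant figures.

42.2 m

True thickness t = w · sin(dip) = 136.6 × sin 18°
t = 136.6 × 0.3090 = 42.212 m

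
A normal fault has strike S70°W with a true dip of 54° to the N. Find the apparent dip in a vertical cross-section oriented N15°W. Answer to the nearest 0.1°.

The strike is S70°W and the section trends N15°W; the acute angle between them is β = 85°.
tan α = tan 54° × sin 85° = 1.3764 × 0.9962 = 1.3711
apparent dip = arctan 1.3711 = 53.90°

53.9°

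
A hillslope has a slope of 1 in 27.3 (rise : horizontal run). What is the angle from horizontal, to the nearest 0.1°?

2.1°

tan θ = 1/27.3 = 0.0366
θ = arctan(0.0366) = 2.10°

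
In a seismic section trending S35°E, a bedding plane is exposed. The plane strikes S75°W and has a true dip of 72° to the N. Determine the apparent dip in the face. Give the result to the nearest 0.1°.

70.9°

The strike is S75°W and the section trends S35°E; the acute angle between them is β = 70°.
tan(apparent dip) = tan 72° · sin 70° = 2.8921
α = arctan(2.8921) = 70.93°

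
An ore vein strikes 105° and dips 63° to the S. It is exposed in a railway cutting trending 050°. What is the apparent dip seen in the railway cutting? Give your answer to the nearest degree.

Angle between strike (105°) and section (050°): β = 55°.
tan(apparent dip) = tan 63° · sin 55° = 1.6077
α = arctan(1.6077) = 58.12°

58°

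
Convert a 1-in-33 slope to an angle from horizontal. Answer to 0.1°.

1.7°

tan θ = 1/33 = 0.0303
θ = arctan(0.0303) = 1.74°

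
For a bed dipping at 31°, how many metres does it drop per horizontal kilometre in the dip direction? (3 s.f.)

601 m

drop per km = 1000 × tan 31° = 1000 × 0.6009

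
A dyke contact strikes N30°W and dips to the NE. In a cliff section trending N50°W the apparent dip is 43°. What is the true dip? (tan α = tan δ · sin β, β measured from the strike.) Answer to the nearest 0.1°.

69.9°

β = acute angle between strike N30°W and section N50°W = 20°.
tan δ = tan α / sin β = tan 43° / sin 20° = 0.9325 / 0.3420 = 2.7265
true dip = arctan 2.7265 = 69.86°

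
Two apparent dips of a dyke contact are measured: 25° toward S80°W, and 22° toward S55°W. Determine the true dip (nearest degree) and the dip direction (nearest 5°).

Each apparent-dip line lies in the plane. As unit vectors (x east, y north, z up), v₁ plunges 25°→S80°W and v₂ plunges 22°→S55°W.
The plane normal is n = v₁ × v₂ ∝ (-0.166, -0.013, 0.355).
True dip = arccos(n_z / |n|) = arccos(0.9056) = 25.1°.
Dip direction = atan2(-0.166, -0.013) = 265° (azimuth of n's horizontal projection).

true dip 25°, dip direction 265°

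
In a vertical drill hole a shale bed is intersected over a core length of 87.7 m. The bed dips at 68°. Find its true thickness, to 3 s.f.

True thickness t = h · cos(dip) = 87.7 × cos 68°
t = 87.7 × 0.3746 = 32.853 m

32.9 m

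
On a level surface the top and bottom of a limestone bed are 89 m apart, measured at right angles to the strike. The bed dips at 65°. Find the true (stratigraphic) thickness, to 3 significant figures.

80.7 m

True thickness t = w · sin(dip) = 89 × sin 65°
t = 89 × 0.9063 = 80.661 m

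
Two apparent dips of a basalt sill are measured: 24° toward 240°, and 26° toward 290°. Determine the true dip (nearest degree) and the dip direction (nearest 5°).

true dip 27°, dip direction 270°

Represent each trace as a vector plunging at its apparent dip toward its trend (east-north-up frame): v₁ = (-0.791, -0.457, -0.407), v₂ = (-0.845, 0.307, -0.438).
Cross product v₁ × v₂ gives the pole to the plane: n ∝ (-0.325, 0.003, 0.629).
True dip = arccos(n_z / |n|) = arccos(0.8882) = 27.3°.
Dip direction = azimuth of (n_x, n_y) = atan2(-0.325, 0.003) = 271°.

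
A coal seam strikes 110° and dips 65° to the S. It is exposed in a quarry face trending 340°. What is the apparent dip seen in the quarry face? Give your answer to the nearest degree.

59°

The section lies 50° from the strike.
tan(apparent dip) = tan 65° · sin 50° = 1.6428
α = arctan(1.6428) = 58.67°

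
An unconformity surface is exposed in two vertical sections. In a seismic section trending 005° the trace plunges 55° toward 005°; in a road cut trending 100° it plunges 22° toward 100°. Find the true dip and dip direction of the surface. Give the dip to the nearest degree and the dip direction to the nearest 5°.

Each apparent-dip line lies in the plane. As unit vectors (x east, y north, z up), v₁ plunges 55°→005° and v₂ plunges 22°→100°.
n = v₁ × v₂ = (0.346, 0.729, 0.530) (taken with n_z > 0).
tan δ = √(n_x²+n_y²)/n_z = 0.807/0.530, so δ = 56.7°.
The horizontal component of n points toward azimuth atan2(n_x, n_y) = 25°, the dip direction.

true dip 57°, dip direction 025°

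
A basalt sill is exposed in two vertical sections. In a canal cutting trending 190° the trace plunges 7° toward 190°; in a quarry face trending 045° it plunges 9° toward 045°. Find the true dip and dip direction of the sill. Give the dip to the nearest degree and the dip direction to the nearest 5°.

Represent each trace as a vector plunging at its apparent dip toward its trend (east-north-up frame): v₁ = (-0.172, -0.977, -0.122), v₂ = (0.698, 0.698, -0.156).
n = v₁ × v₂ = (0.238, -0.112, 0.562) (taken with n_z > 0).
True dip = arccos(n_z / |n|) = arccos(0.9058) = 25.1°.
Dip direction = atan2(0.238, -0.112) = 115° (azimuth of n's horizontal projection).

true dip 25°, dip direction 115°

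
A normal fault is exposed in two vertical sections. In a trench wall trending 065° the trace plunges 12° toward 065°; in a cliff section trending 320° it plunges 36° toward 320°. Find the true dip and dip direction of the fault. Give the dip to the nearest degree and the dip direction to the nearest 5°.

Each apparent-dip line lies in the plane. As unit vectors (x east, y north, z up), v₁ plunges 12°→065° and v₂ plunges 36°→320°.
Cross product v₁ × v₂ gives the pole to the plane: n ∝ (-0.114, 0.629, 0.764).
Dip δ = arctan(|n_h|/n_z) = arctan(0.639/0.764) = 39.9°.
Dip direction = azimuth of (n_x, n_y) = atan2(-0.114, 0.629) = 350°.

true dip 40°, dip direction 350°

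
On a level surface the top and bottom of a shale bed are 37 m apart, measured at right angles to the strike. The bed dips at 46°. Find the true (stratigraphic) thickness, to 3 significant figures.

True thickness t = w · sin(dip) = 37 × sin 46°
t = 37 × 0.7193 = 26.616 m

26.6 m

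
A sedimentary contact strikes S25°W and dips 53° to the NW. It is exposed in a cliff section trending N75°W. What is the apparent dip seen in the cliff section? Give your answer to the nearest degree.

53°

The section lies 80° from the strike.
tan α = tan 53° × sin 80° = 1.3270 × 0.9848 = 1.3069
apparent dip = arctan 1.3069 = 52.58°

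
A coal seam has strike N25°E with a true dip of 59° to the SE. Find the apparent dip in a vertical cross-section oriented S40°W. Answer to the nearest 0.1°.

Angle between strike (N25°E) and section (S40°W): β = 15°.
tan α = tan 59° × sin 15° = 1.6643 × 0.2588 = 0.4307
α = arctan(0.4307) = 23.30°

23.3°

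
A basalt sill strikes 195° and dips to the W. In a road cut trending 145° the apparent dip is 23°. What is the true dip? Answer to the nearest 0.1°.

29.0°

β = acute angle between strike 195° and section 145° = 50°.
tan(true dip) = tan 23° / sin 50° = 0.5541
δ = arctan(0.5541) = 28.99°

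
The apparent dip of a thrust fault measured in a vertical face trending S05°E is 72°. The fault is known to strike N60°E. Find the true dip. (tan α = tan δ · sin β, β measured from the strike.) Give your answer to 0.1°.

73.6°

The section is 65° from the strike.
tan δ = tan α / sin β = tan 72° / sin 65° = 3.0777 / 0.9063 = 3.3958
δ = arctan(3.3958) = 73.59°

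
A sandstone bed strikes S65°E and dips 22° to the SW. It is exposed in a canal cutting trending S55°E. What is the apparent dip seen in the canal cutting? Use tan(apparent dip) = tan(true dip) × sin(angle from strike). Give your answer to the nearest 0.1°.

4.0°

The strike is S65°E and the section trends S55°E; the acute angle between them is β = 10°.
tan α = tan 22° × sin 10° = 0.4040 × 0.1736 = 0.0702
α = arctan(0.0702) = 4.01°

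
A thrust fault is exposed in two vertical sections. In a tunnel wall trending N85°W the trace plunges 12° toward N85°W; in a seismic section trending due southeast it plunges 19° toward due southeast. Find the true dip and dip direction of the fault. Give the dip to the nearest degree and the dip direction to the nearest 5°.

true dip 39°, dip direction 200°

Represent each trace as a vector plunging at its apparent dip toward its trend (east-north-up frame): v₁ = (-0.974, 0.085, -0.208), v₂ = (0.669, -0.669, -0.326).
The plane normal is n = v₁ × v₂ ∝ (-0.167, -0.456, 0.594).
tan δ = √(n_x²+n_y²)/n_z = 0.486/0.594, so δ = 39.3°.
The horizontal component of n points toward azimuth atan2(n_x, n_y) = 200°, the dip direction.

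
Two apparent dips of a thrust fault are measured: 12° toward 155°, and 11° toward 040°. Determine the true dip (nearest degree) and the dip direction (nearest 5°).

Represent each trace as a vector plunging at its apparent dip toward its trend (east-north-up frame): v₁ = (0.413, -0.887, -0.208), v₂ = (0.631, 0.752, -0.191).
n = v₁ × v₂ = (0.325, -0.052, 0.870) (taken with n_z > 0).
True dip = arccos(n_z / |n|) = arccos(0.9351) = 20.7°.
The horizontal component of n points toward azimuth atan2(n_x, n_y) = 99°, the dip direction.

true dip 21°, dip direction 100°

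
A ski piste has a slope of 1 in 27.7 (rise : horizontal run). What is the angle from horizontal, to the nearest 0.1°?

tan θ = 1/27.7 = 0.0361
θ = arctan(0.0361) = 2.07°

2.1°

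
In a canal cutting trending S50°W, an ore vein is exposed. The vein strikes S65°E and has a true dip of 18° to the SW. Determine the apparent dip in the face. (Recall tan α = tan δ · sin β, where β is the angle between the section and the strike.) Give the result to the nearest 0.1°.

The section lies 65° from the strike.
tan(apparent dip) = tan 18° · sin 65° = 0.2945
α = arctan(0.2945) = 16.41°

16.4°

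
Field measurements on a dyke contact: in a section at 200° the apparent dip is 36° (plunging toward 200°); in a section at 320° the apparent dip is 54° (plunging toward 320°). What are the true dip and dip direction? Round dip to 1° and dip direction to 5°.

true dip 65°, dip direction 270°

Represent each trace as a vector plunging at its apparent dip toward its trend (east-north-up frame): v₁ = (-0.277, -0.760, -0.588), v₂ = (-0.378, 0.450, -0.809).
n = v₁ × v₂ = (-0.880, 0.002, 0.412) (taken with n_z > 0).
Dip δ = arctan(|n_h|/n_z) = arctan(0.880/0.412) = 64.9°.
Dip direction = azimuth of (n_x, n_y) = atan2(-0.880, 0.002) = 270°.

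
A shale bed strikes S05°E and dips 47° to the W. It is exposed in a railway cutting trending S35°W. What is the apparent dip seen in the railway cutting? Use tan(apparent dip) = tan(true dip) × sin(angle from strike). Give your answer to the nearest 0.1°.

34.6°

The strike is S05°E and the section trends S35°W; the acute angle between them is β = 40°.
tan(apparent dip) = tan 47° · sin 40° = 0.6893
apparent dip = arctan 0.6893 = 34.58°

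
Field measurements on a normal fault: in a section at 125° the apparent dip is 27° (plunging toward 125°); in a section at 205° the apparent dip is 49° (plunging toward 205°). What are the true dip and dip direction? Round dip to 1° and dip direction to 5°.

true dip 50°, dip direction 190°

Represent each trace as a vector plunging at its apparent dip toward its trend (east-north-up frame): v₁ = (0.730, -0.511, -0.454), v₂ = (-0.277, -0.595, -0.755).
n = v₁ × v₂ = (-0.116, -0.677, 0.576) (taken with n_z > 0).
Dip δ = arctan(|n_h|/n_z) = arctan(0.687/0.576) = 50.0°.
Dip direction = azimuth of (n_x, n_y) = atan2(-0.116, -0.677) = 190°.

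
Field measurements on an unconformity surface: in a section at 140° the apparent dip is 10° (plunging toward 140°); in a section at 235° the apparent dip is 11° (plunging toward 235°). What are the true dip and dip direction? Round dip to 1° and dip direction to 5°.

true dip 15°, dip direction 190°

Each apparent-dip line lies in the plane. As unit vectors (x east, y north, z up), v₁ plunges 10°→140° and v₂ plunges 11°→235°.
n = v₁ × v₂ = (-0.046, -0.260, 0.963) (taken with n_z > 0).
tan δ = √(n_x²+n_y²)/n_z = 0.264/0.963, so δ = 15.4°.
Dip direction = azimuth of (n_x, n_y) = atan2(-0.046, -0.260) = 190°.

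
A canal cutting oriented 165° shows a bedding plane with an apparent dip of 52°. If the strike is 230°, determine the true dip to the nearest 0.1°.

β = acute angle between strike 230° and section 165° = 65°.
tan δ = tan α / sin β = tan 52° / sin 65° = 1.2799 / 0.9063 = 1.4123
δ = arctan(1.4123) = 54.70°

54.7°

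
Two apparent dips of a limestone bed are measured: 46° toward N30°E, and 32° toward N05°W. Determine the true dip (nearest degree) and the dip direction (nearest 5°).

true dip 48°, dip direction 050°

The two traces are lines in the plane: v₁ = (sin 30°·cos 46°, cos 30°·cos 46°, −sin 46°), v₂ = (sin 355°·cos 32°, cos 355°·cos 32°, −sin 32°).
n = v₁ × v₂ = (0.289, 0.237, 0.338) (taken with n_z > 0).
Dip δ = arctan(|n_h|/n_z) = arctan(0.374/0.338) = 47.9°.
Dip direction = azimuth of (n_x, n_y) = atan2(0.289, 0.237) = 51°.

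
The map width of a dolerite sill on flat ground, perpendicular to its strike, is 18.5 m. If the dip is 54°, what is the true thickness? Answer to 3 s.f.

15.0 m

True thickness t = w · sin(dip) = 18.5 × sin 54°
t = 18.5 × 0.8090 = 14.967 m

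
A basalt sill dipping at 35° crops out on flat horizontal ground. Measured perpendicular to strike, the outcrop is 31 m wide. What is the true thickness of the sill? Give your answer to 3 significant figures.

True thickness t = w · sin(dip) = 31 × sin 35°
t = 31 × 0.5736 = 17.781 m

17.8 m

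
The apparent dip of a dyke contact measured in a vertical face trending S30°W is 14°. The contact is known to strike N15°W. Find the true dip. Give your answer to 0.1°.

19.4°

β = acute angle between strike N15°W and section S30°W = 45°.
tan δ = tan α / sin β = tan 14° / sin 45° = 0.2493 / 0.7071 = 0.3526
true dip = arctan 0.3526 = 19.42°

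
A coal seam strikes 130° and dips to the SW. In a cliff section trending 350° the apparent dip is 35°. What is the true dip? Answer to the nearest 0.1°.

47.4°

The section is 40° from the strike.
tan δ = tan α / sin β = tan 35° / sin 40° = 0.7002 / 0.6428 = 1.0893
true dip = arctan 1.0893 = 47.45°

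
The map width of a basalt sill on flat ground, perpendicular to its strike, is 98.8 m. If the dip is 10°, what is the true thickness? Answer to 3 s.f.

17.2 m

True thickness t = w · sin(dip) = 98.8 × sin 10°
t = 98.8 × 0.1736 = 17.156 m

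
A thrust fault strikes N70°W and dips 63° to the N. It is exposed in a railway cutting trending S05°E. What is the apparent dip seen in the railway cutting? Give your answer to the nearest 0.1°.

60.7°

Angle between strike (N70°W) and section (S05°E): β = 65°.
tan(apparent dip) = tan 63° · sin 65° = 1.7787
α = arctan(1.7787) = 60.66°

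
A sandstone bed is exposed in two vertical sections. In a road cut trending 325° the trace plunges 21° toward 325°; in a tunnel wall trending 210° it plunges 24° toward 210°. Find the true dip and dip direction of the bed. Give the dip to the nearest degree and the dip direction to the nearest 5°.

The two traces are lines in the plane: v₁ = (sin 325°·cos 21°, cos 325°·cos 21°, −sin 21°), v₂ = (sin 210°·cos 24°, cos 210°·cos 24°, −sin 24°).
n = v₁ × v₂ = (-0.595, -0.054, 0.773) (taken with n_z > 0).
True dip = arccos(n_z / |n|) = arccos(0.7914) = 37.7°.
The horizontal component of n points toward azimuth atan2(n_x, n_y) = 265°, the dip direction.

true dip 38°, dip direction 265°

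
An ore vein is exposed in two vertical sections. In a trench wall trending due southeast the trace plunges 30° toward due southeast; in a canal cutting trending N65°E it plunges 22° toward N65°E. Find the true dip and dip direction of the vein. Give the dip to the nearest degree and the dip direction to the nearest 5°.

Represent each trace as a vector plunging at its apparent dip toward its trend (east-north-up frame): v₁ = (0.612, -0.612, -0.500), v₂ = (0.840, 0.392, -0.375).
n = v₁ × v₂ = (0.425, -0.191, 0.755) (taken with n_z > 0).
Dip δ = arctan(|n_h|/n_z) = arctan(0.466/0.755) = 31.7°.
The horizontal component of n points toward azimuth atan2(n_x, n_y) = 114°, the dip direction.

true dip 32°, dip direction 115°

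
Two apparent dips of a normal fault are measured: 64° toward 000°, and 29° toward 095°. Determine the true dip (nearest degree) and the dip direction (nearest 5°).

true dip 65°, dip direction 020°

Represent each trace as a vector plunging at its apparent dip toward its trend (east-north-up frame): v₁ = (0.000, 0.438, -0.899), v₂ = (0.871, -0.076, -0.485).
The plane normal is n = v₁ × v₂ ∝ (0.281, 0.783, 0.382).
Dip δ = arctan(|n_h|/n_z) = arctan(0.832/0.382) = 65.3°.
The horizontal component of n points toward azimuth atan2(n_x, n_y) = 20°, the dip direction.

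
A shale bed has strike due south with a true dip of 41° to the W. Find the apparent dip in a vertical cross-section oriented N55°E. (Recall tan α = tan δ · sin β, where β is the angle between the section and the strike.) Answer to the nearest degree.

35°

Angle between strike (due south) and section (N55°E): β = 55°.
tan(apparent dip) = tan 41° · sin 55° = 0.7121
α = arctan(0.7121) = 35.45°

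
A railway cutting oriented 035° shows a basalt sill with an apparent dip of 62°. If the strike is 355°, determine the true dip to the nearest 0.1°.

71.1°

The section is 40° from the strike.
tan δ = tan α / sin β = tan 62° / sin 40° = 1.8807 / 0.6428 = 2.9259
δ = arctan(2.9259) = 71.13°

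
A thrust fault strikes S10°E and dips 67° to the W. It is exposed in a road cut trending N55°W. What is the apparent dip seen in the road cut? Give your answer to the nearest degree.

Angle between strike (S10°E) and section (N55°W): β = 45°.
tan(apparent dip) = tan 67° · sin 45° = 1.6658
apparent dip = arctan 1.6658 = 59.02°

59°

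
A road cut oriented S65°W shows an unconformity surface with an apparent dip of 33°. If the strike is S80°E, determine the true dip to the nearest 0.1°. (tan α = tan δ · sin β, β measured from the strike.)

The section is 35° from the strike.
tan(true dip) = tan 33° / sin 35° = 1.1322
δ = arctan(1.1322) = 48.55°

48.5°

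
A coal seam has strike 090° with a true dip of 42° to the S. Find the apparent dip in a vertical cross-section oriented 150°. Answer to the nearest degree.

38°

The section lies 60° from the strike.
tan(apparent dip) = tan 42° · sin 60° = 0.7798
apparent dip = arctan 0.7798 = 37.95°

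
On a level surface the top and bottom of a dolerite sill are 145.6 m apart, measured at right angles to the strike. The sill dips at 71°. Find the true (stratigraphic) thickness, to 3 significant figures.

True thickness t = w · sin(dip) = 145.6 × sin 71°
t = 145.6 × 0.9455 = 137.668 m

138 m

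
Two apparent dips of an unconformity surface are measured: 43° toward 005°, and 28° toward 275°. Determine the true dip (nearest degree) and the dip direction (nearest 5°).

true dip 47°, dip direction 335°

Each apparent-dip line lies in the plane. As unit vectors (x east, y north, z up), v₁ plunges 43°→005° and v₂ plunges 28°→275°.
The plane normal is n = v₁ × v₂ ∝ (-0.290, 0.630, 0.646).
tan δ = √(n_x²+n_y²)/n_z = 0.693/0.646, so δ = 47.0°.
Dip direction = atan2(-0.290, 0.630) = 335° (azimuth of n's horizontal projection).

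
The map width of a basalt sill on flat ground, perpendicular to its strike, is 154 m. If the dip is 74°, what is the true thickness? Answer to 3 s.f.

True thickness t = w · sin(dip) = 154 × sin 74°
t = 154 × 0.9613 = 148.034 m

148 m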